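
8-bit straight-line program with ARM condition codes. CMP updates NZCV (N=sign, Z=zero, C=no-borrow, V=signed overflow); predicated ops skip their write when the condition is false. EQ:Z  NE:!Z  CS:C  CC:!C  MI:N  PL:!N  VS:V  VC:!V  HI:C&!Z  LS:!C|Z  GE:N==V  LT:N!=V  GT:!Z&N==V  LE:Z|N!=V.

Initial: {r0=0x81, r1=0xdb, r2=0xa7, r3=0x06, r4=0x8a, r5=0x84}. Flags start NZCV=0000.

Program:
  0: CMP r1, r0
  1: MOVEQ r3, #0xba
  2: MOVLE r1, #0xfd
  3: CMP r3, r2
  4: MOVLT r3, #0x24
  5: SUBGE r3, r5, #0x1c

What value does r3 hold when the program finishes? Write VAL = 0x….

0: ✓ CMP  NZCV=0010
1: · MOVEQ
2: · MOVLE
3: ✓ CMP  NZCV=0000
4: · MOVLT
5: ✓ SUBGE  r3←0x68

VAL = 0x68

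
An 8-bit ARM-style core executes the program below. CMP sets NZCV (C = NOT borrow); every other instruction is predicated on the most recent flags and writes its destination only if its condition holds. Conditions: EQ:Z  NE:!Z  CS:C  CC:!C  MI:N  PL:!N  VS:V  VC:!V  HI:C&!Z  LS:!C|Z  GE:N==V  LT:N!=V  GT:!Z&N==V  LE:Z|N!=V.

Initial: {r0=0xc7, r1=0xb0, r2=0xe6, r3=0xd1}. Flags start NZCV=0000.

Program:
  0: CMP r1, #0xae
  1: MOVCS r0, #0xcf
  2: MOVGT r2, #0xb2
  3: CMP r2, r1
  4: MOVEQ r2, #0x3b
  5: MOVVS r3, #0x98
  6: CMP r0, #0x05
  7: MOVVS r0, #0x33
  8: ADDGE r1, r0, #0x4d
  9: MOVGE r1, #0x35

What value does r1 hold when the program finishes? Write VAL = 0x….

VAL = 0xb0

0: ✓ CMP  NZCV=0010
1: ✓ MOVCS  r0←0xcf
2: ✓ MOVGT  r2←0xb2
3: ✓ CMP  NZCV=0010
4: · MOVEQ
5: · MOVVS
6: ✓ CMP  NZCV=1010
7: · MOVVS
8: · ADDGE
9: · MOVGE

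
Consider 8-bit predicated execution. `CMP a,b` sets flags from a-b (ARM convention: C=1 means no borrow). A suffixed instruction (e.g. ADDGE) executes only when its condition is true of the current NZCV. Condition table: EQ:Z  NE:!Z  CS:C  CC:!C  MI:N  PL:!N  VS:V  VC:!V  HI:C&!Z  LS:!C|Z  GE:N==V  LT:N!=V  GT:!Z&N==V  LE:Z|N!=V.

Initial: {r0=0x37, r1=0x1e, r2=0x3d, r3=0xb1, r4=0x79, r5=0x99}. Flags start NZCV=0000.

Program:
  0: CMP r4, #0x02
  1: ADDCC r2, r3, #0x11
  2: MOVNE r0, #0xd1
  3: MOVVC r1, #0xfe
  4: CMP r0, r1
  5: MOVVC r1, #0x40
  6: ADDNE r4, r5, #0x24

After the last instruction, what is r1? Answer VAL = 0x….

0: ✓ CMP  NZCV=0010
1: · ADDCC
2: ✓ MOVNE  r0←0xd1
3: ✓ MOVVC  r1←0xfe
4: ✓ CMP  NZCV=1000
5: ✓ MOVVC  r1←0x40
6: ✓ ADDNE  r4←0xbd

VAL = 0x40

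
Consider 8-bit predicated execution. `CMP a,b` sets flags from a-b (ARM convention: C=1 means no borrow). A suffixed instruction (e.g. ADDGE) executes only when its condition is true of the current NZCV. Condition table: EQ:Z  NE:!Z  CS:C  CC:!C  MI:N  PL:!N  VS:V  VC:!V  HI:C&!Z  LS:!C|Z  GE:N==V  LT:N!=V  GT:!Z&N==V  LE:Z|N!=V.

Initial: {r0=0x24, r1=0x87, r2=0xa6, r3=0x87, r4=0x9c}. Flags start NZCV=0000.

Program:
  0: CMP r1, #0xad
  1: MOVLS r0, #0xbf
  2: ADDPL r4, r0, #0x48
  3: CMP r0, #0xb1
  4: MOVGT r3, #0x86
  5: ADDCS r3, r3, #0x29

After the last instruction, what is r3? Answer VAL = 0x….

[0] flags=1000 → (cmp)
[1] flags=1000 LS?T → r0=0xbf
[2] flags=1000 PL?F → skip
[3] flags=0010 → (cmp)
[4] flags=0010 GT?T → r3=0x86
[5] flags=0010 CS?T → r3=0xaf

VAL = 0xaf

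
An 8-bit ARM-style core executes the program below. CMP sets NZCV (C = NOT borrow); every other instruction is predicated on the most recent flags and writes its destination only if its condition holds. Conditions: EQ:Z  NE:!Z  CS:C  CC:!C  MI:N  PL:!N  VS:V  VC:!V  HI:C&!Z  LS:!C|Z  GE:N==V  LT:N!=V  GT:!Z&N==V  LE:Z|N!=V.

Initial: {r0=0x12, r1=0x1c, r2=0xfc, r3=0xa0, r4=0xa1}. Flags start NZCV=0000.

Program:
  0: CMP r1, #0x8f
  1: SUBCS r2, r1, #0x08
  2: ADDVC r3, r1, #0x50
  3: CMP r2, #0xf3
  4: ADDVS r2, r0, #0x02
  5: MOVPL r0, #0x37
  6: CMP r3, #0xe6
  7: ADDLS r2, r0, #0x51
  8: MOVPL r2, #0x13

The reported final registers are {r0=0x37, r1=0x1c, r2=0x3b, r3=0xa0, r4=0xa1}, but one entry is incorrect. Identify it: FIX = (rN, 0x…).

[0] flags=1001 → (cmp)
[1] flags=1001 CS?F → skip
[2] flags=1001 VC?F → skip
[3] flags=0010 → (cmp)
[4] flags=0010 VS?F → skip
[5] flags=0010 PL?T → r0=0x37
[6] flags=1000 → (cmp)
[7] flags=1000 LS?T → r2=0x88
[8] flags=1000 PL?F → skip

FIX = (r2, 0x88)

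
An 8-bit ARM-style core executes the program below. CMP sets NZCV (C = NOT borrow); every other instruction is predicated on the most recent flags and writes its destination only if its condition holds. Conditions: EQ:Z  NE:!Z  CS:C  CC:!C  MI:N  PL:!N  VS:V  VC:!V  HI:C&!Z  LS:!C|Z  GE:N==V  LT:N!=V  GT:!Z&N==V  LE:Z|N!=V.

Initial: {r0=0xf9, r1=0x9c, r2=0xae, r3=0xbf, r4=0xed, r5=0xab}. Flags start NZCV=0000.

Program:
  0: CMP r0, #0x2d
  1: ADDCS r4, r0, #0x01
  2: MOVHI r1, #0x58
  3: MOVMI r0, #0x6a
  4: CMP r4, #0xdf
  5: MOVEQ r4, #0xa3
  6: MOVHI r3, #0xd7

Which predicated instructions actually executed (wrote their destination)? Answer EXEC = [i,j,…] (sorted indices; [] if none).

[0] flags=1010 → (cmp)
[1] flags=1010 CS?T → r4=0xfa
[2] flags=1010 HI?T → r1=0x58
[3] flags=1010 MI?T → r0=0x6a
[4] flags=0010 → (cmp)
[5] flags=0010 EQ?F → skip
[6] flags=0010 HI?T → r3=0xd7

EXEC = [1,2,3,6]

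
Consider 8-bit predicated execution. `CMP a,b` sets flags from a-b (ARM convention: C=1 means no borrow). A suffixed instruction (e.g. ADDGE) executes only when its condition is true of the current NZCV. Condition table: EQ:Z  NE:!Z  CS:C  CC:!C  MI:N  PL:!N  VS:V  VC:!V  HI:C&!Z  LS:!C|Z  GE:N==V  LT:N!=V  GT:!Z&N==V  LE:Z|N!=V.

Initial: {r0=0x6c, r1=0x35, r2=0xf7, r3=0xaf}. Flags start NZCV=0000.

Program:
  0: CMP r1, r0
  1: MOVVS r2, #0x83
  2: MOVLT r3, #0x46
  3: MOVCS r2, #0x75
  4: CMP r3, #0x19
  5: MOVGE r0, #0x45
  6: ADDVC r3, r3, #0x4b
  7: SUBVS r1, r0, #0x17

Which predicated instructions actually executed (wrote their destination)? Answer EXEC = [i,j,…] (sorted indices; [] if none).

EXEC = [2,5,6]

[0] flags=1000 → (cmp)
[1] flags=1000 VS?F → skip
[2] flags=1000 LT?T → r3=0x46
[3] flags=1000 CS?F → skip
[4] flags=0010 → (cmp)
[5] flags=0010 GE?T → r0=0x45
[6] flags=0010 VC?T → r3=0x91
[7] flags=0010 VS?F → skip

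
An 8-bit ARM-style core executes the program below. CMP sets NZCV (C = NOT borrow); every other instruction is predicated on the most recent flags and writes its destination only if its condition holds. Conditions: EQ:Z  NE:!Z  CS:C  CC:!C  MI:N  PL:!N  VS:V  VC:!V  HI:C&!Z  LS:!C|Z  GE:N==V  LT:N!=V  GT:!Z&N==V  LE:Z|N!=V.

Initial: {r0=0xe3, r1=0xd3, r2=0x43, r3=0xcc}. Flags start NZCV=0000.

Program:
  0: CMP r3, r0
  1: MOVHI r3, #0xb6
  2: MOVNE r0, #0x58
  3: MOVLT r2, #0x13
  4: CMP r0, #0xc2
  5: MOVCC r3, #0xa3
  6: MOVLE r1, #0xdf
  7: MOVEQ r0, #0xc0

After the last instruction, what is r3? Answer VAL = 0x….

VAL = 0xa3

0: ✓ CMP  NZCV=1000
1: · MOVHI
2: ✓ MOVNE  r0←0x58
3: ✓ MOVLT  r2←0x13
4: ✓ CMP  NZCV=1001
5: ✓ MOVCC  r3←0xa3
6: · MOVLE
7: · MOVEQ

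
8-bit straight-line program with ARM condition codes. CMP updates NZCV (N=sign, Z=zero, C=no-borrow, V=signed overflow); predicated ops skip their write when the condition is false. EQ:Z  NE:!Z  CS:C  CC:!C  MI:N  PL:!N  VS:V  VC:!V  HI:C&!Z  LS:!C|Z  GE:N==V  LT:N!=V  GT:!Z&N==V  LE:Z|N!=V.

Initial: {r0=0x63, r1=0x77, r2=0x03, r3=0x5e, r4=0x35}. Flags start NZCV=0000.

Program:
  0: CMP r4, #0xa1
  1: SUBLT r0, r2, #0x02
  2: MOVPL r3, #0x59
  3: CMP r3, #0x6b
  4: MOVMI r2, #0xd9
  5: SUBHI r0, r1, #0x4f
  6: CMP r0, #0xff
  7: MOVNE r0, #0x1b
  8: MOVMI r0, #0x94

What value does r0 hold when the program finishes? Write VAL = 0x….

[0] flags=1001 → (cmp)
[1] flags=1001 LT?F → skip
[2] flags=1001 PL?F → skip
[3] flags=1000 → (cmp)
[4] flags=1000 MI?T → r2=0xd9
[5] flags=1000 HI?F → skip
[6] flags=0000 → (cmp)
[7] flags=0000 NE?T → r0=0x1b
[8] flags=0000 MI?F → skip

VAL = 0x1b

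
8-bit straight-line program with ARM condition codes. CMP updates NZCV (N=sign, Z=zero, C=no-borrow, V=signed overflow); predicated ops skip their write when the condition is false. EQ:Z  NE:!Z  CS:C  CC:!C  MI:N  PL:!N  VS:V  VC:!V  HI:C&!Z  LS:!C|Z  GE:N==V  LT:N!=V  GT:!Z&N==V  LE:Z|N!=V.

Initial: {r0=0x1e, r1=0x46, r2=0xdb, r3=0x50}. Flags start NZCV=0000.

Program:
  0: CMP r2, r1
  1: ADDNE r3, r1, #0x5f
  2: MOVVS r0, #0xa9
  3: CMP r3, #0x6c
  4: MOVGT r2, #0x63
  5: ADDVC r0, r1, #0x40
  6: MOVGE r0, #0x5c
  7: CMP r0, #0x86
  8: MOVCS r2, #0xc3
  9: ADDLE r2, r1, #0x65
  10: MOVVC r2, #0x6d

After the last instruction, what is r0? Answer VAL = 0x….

0: ✓ CMP  NZCV=1010
1: ✓ ADDNE  r3←0xa5
2: · MOVVS
3: ✓ CMP  NZCV=0011
4: · MOVGT
5: · ADDVC
6: · MOVGE
7: ✓ CMP  NZCV=1001
8: · MOVCS
9: · ADDLE
10: · MOVVC

VAL = 0x1e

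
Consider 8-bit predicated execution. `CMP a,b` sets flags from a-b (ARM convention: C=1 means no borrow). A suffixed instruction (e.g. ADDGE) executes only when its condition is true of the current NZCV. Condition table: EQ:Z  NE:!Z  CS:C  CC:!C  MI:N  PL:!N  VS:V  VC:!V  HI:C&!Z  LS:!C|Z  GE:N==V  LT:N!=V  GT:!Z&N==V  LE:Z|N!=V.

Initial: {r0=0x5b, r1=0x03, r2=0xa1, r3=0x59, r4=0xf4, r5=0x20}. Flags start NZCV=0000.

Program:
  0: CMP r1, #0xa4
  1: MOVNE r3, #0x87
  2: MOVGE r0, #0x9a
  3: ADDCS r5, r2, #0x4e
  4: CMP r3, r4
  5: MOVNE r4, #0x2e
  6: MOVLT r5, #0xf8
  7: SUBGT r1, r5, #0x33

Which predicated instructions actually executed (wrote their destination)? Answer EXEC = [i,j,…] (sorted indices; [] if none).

[0] flags=0000 → (cmp)
[1] flags=0000 NE?T → r3=0x87
[2] flags=0000 GE?T → r0=0x9a
[3] flags=0000 CS?F → skip
[4] flags=1000 → (cmp)
[5] flags=1000 NE?T → r4=0x2e
[6] flags=1000 LT?T → r5=0xf8
[7] flags=1000 GT?F → skip

EXEC = [1,2,5,6]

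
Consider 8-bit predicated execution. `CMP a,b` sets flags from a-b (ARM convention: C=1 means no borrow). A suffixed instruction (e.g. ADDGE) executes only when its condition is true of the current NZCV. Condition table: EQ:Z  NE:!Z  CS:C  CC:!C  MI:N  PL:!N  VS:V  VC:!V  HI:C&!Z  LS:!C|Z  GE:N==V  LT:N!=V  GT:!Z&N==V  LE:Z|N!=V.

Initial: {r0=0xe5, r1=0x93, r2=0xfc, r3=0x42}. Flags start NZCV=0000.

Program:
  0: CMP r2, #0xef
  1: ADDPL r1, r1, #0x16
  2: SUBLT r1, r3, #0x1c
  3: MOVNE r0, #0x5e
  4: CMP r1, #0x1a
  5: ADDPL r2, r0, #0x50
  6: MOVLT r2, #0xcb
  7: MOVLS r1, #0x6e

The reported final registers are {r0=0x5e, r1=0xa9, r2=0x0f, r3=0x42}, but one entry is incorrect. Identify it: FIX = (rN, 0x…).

0: ✓ CMP  NZCV=0010
1: ✓ ADDPL  r1←0xa9
2: · SUBLT
3: ✓ MOVNE  r0←0x5e
4: ✓ CMP  NZCV=1010
5: · ADDPL
6: ✓ MOVLT  r2←0xcb
7: · MOVLS

FIX = (r2, 0xcb)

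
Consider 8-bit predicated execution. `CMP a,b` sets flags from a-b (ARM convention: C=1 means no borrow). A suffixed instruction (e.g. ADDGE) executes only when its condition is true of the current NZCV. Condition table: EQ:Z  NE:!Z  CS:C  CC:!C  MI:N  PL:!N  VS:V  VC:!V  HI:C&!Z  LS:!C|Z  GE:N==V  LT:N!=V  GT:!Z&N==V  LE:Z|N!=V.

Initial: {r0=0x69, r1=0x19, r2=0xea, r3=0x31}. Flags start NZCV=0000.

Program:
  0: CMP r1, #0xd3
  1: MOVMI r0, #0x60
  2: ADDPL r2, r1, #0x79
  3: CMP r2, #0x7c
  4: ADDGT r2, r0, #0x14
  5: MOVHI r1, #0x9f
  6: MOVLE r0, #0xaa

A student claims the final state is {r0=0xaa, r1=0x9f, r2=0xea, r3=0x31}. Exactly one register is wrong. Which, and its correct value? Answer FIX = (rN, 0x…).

FIX = (r2, 0x92)

0: ✓ CMP  NZCV=0000
1: · MOVMI
2: ✓ ADDPL  r2←0x92
3: ✓ CMP  NZCV=0011
4: · ADDGT
5: ✓ MOVHI  r1←0x9f
6: ✓ MOVLE  r0←0xaa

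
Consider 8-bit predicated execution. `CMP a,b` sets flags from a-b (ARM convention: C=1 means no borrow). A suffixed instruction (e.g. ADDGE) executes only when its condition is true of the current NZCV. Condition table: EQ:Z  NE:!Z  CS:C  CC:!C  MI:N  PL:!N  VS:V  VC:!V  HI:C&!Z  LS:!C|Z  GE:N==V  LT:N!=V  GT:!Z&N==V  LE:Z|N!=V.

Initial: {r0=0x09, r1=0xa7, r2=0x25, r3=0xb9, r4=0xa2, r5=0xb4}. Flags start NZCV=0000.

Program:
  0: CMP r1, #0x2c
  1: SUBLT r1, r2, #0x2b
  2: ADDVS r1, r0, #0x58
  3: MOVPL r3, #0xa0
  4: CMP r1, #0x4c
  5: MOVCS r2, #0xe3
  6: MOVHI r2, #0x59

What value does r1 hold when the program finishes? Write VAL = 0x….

VAL = 0x61

0: ✓ CMP  NZCV=0011
1: ✓ SUBLT  r1←0xfa
2: ✓ ADDVS  r1←0x61
3: ✓ MOVPL  r3←0xa0
4: ✓ CMP  NZCV=0010
5: ✓ MOVCS  r2←0xe3
6: ✓ MOVHI  r2←0x59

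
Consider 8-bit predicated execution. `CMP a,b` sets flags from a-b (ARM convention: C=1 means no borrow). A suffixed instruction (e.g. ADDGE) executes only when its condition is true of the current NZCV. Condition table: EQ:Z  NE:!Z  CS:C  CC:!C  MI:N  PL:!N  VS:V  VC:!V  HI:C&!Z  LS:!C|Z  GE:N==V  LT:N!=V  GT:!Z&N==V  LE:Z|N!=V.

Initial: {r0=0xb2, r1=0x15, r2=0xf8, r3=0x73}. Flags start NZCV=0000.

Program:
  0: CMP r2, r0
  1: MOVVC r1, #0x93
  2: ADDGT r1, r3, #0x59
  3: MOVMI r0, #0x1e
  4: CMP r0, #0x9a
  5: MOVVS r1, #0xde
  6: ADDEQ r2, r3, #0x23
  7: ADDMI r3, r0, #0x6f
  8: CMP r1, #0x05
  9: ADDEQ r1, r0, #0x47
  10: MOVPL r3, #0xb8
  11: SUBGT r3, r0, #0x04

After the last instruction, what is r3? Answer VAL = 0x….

0: ✓ CMP  NZCV=0010
1: ✓ MOVVC  r1←0x93
2: ✓ ADDGT  r1←0xcc
3: · MOVMI
4: ✓ CMP  NZCV=0010
5: · MOVVS
6: · ADDEQ
7: · ADDMI
8: ✓ CMP  NZCV=1010
9: · ADDEQ
10: · MOVPL
11: · SUBGT

VAL = 0x73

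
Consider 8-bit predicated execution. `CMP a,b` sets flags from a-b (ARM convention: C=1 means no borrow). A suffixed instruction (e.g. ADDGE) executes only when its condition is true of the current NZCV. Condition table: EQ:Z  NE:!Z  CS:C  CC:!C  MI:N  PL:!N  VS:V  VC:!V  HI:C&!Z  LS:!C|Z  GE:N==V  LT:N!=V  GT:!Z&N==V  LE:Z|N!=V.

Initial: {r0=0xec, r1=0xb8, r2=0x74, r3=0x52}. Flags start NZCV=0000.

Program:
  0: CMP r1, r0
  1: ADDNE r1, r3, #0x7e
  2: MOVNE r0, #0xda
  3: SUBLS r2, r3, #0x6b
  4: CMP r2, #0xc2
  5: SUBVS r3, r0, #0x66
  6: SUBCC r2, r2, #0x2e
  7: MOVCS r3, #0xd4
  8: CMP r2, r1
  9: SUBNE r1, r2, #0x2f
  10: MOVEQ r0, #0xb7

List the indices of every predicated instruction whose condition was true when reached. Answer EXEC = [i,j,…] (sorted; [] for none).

EXEC = [1,2,3,7,9]

0: ✓ CMP  NZCV=1000
1: ✓ ADDNE  r1←0xd0
2: ✓ MOVNE  r0←0xda
3: ✓ SUBLS  r2←0xe7
4: ✓ CMP  NZCV=0010
5: · SUBVS
6: · SUBCC
7: ✓ MOVCS  r3←0xd4
8: ✓ CMP  NZCV=0010
9: ✓ SUBNE  r1←0xb8
10: · MOVEQ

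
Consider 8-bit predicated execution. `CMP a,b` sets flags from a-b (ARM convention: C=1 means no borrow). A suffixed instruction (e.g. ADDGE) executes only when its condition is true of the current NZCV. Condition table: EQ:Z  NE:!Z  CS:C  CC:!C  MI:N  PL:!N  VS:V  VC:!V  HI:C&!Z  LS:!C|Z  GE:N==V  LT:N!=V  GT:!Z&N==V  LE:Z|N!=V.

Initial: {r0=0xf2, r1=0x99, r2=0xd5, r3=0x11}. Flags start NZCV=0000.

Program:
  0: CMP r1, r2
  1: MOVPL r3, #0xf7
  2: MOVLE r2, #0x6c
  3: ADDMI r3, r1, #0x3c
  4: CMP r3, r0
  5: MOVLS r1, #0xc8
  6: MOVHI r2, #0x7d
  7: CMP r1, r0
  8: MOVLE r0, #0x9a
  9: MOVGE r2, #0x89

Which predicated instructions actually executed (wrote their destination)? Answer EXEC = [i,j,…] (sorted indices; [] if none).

[0] flags=1000 → (cmp)
[1] flags=1000 PL?F → skip
[2] flags=1000 LE?T → r2=0x6c
[3] flags=1000 MI?T → r3=0xd5
[4] flags=1000 → (cmp)
[5] flags=1000 LS?T → r1=0xc8
[6] flags=1000 HI?F → skip
[7] flags=1000 → (cmp)
[8] flags=1000 LE?T → r0=0x9a
[9] flags=1000 GE?F → skip

EXEC = [2,3,5,8]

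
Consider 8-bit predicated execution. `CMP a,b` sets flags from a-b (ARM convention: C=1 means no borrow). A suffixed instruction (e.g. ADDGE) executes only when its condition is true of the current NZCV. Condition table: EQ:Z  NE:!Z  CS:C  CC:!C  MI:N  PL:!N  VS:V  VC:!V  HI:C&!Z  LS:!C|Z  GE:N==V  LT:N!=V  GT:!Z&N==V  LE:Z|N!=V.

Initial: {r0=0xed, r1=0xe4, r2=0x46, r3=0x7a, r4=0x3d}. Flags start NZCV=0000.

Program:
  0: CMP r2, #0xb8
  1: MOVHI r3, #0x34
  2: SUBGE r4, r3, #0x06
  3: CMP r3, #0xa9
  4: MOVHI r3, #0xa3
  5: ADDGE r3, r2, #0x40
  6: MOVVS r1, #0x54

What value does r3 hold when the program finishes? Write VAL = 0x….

0: ✓ CMP  NZCV=1001
1: · MOVHI
2: ✓ SUBGE  r4←0x74
3: ✓ CMP  NZCV=1001
4: · MOVHI
5: ✓ ADDGE  r3←0x86
6: ✓ MOVVS  r1←0x54

VAL = 0x86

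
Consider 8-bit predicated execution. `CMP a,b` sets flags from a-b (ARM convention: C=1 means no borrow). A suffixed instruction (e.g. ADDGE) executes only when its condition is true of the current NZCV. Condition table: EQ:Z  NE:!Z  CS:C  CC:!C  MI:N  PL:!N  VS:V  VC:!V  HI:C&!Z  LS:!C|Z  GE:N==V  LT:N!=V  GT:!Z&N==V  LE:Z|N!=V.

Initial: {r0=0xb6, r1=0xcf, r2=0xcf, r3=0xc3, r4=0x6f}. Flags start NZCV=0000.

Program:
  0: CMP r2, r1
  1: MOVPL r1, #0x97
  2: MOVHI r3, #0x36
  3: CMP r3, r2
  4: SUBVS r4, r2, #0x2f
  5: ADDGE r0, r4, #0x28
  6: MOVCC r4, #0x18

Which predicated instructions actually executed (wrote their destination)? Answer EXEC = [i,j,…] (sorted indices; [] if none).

[0] flags=0110 → (cmp)
[1] flags=0110 PL?T → r1=0x97
[2] flags=0110 HI?F → skip
[3] flags=1000 → (cmp)
[4] flags=1000 VS?F → skip
[5] flags=1000 GE?F → skip
[6] flags=1000 CC?T → r4=0x18

EXEC = [1,6]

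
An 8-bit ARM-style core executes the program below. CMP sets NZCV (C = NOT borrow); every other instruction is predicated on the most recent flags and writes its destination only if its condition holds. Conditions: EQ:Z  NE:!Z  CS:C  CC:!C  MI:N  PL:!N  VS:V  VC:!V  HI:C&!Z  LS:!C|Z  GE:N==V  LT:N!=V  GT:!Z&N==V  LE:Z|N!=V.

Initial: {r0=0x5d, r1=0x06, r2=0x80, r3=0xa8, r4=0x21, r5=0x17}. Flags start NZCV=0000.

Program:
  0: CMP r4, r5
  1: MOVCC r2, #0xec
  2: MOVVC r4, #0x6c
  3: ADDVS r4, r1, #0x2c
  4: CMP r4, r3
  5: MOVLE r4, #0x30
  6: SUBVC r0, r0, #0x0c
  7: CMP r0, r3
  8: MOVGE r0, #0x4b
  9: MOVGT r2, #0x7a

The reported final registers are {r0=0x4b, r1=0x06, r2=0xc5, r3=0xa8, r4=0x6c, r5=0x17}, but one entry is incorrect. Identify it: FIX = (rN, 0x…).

[0] flags=0010 → (cmp)
[1] flags=0010 CC?F → skip
[2] flags=0010 VC?T → r4=0x6c
[3] flags=0010 VS?F → skip
[4] flags=1001 → (cmp)
[5] flags=1001 LE?F → skip
[6] flags=1001 VC?F → skip
[7] flags=1001 → (cmp)
[8] flags=1001 GE?T → r0=0x4b
[9] flags=1001 GT?T → r2=0x7a

FIX = (r2, 0x7a)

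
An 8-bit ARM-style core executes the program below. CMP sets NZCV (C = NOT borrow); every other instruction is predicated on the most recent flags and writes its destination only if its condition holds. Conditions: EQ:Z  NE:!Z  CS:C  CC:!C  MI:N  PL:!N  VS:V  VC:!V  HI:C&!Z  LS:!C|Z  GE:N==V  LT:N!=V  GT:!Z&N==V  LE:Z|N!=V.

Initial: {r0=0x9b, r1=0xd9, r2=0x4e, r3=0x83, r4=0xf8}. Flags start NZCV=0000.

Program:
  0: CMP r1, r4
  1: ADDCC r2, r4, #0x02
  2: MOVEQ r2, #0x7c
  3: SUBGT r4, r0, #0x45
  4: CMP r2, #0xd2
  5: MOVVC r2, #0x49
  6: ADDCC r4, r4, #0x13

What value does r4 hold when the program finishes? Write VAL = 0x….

VAL = 0xf8

0: ✓ CMP  NZCV=1000
1: ✓ ADDCC  r2←0xfa
2: · MOVEQ
3: · SUBGT
4: ✓ CMP  NZCV=0010
5: ✓ MOVVC  r2←0x49
6: · ADDCC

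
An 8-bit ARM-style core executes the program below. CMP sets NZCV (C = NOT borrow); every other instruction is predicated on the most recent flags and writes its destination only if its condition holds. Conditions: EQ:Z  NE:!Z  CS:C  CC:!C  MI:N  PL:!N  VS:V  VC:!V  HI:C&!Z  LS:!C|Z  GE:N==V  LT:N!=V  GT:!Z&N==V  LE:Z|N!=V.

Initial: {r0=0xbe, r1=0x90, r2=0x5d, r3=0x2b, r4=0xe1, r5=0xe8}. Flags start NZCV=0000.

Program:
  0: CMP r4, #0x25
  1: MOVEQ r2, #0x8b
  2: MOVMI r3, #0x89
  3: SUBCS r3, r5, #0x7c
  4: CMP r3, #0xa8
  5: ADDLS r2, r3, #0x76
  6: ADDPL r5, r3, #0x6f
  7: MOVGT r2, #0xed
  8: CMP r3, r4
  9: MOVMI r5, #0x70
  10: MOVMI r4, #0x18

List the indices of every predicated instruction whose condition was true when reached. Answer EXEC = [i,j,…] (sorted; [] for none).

EXEC = [2,3,5,7,9,10]

[0] flags=1010 → (cmp)
[1] flags=1010 EQ?F → skip
[2] flags=1010 MI?T → r3=0x89
[3] flags=1010 CS?T → r3=0x6c
[4] flags=1001 → (cmp)
[5] flags=1001 LS?T → r2=0xe2
[6] flags=1001 PL?F → skip
[7] flags=1001 GT?T → r2=0xed
[8] flags=1001 → (cmp)
[9] flags=1001 MI?T → r5=0x70
[10] flags=1001 MI?T → r4=0x18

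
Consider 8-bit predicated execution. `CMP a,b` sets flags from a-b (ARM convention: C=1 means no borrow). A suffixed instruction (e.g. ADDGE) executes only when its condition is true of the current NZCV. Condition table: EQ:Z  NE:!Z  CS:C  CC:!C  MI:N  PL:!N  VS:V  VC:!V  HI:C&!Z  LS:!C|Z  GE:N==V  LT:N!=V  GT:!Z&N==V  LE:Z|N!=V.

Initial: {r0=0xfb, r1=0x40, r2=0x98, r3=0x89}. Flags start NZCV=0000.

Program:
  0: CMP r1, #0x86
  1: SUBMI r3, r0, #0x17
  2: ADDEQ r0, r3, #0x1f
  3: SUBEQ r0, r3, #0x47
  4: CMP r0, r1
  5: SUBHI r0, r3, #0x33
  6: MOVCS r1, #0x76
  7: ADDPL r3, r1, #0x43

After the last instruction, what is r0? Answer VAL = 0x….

VAL = 0xb1

[0] flags=1001 → (cmp)
[1] flags=1001 MI?T → r3=0xe4
[2] flags=1001 EQ?F → skip
[3] flags=1001 EQ?F → skip
[4] flags=1010 → (cmp)
[5] flags=1010 HI?T → r0=0xb1
[6] flags=1010 CS?T → r1=0x76
[7] flags=1010 PL?F → skip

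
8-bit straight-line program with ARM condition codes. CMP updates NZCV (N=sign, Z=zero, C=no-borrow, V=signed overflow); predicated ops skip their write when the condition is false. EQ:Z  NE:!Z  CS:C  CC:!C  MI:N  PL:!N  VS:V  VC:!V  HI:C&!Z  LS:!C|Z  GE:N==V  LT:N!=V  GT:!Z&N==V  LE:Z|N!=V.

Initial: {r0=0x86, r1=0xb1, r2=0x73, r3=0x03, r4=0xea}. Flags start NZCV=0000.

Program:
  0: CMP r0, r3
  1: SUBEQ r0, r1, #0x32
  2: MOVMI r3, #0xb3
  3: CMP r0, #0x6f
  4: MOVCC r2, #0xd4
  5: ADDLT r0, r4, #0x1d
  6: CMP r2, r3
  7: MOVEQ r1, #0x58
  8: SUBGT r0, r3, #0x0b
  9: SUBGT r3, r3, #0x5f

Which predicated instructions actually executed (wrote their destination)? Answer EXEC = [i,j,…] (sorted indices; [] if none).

[0] flags=1010 → (cmp)
[1] flags=1010 EQ?F → skip
[2] flags=1010 MI?T → r3=0xb3
[3] flags=0011 → (cmp)
[4] flags=0011 CC?F → skip
[5] flags=0011 LT?T → r0=0x07
[6] flags=1001 → (cmp)
[7] flags=1001 EQ?F → skip
[8] flags=1001 GT?T → r0=0xa8
[9] flags=1001 GT?T → r3=0x54

EXEC = [2,5,8,9]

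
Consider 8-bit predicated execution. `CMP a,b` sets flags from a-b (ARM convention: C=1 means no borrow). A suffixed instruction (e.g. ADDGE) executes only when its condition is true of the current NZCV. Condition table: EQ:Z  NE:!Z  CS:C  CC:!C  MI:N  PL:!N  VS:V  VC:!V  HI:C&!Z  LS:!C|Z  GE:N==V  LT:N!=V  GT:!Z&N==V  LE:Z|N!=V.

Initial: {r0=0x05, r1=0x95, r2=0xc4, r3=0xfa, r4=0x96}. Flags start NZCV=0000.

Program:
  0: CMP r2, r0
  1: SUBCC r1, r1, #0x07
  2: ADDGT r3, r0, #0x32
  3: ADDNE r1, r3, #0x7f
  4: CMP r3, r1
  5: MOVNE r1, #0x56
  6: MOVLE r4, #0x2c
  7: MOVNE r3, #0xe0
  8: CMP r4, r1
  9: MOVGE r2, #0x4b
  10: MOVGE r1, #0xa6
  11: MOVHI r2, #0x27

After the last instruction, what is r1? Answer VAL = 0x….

[0] flags=1010 → (cmp)
[1] flags=1010 CC?F → skip
[2] flags=1010 GT?F → skip
[3] flags=1010 NE?T → r1=0x79
[4] flags=1010 → (cmp)
[5] flags=1010 NE?T → r1=0x56
[6] flags=1010 LE?T → r4=0x2c
[7] flags=1010 NE?T → r3=0xe0
[8] flags=1000 → (cmp)
[9] flags=1000 GE?F → skip
[10] flags=1000 GE?F → skip
[11] flags=1000 HI?F → skip

VAL = 0x56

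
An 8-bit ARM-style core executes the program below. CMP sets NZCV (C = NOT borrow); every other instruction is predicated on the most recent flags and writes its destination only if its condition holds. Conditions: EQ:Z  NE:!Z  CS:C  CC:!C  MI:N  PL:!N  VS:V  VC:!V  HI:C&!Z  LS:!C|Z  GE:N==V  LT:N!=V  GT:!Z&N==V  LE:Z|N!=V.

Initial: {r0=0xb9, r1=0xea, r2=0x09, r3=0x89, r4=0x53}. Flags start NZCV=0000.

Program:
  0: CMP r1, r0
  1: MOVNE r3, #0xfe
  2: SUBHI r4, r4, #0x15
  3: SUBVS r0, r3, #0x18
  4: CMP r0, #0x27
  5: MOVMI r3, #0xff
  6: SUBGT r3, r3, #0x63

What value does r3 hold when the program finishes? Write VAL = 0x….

[0] flags=0010 → (cmp)
[1] flags=0010 NE?T → r3=0xfe
[2] flags=0010 HI?T → r4=0x3e
[3] flags=0010 VS?F → skip
[4] flags=1010 → (cmp)
[5] flags=1010 MI?T → r3=0xff
[6] flags=1010 GT?F → skip

VAL = 0xff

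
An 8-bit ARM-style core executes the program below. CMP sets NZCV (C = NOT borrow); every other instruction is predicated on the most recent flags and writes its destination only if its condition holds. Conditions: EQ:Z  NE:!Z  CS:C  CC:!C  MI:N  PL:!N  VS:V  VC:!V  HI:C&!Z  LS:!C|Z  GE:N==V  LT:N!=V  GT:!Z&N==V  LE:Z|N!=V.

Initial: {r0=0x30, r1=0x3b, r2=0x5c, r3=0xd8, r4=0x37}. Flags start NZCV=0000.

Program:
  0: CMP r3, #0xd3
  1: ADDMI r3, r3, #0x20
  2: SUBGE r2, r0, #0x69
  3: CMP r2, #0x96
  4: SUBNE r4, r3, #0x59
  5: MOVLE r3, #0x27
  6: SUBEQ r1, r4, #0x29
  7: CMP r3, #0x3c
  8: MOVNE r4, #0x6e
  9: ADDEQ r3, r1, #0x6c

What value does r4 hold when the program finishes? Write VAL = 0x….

0: ✓ CMP  NZCV=0010
1: · ADDMI
2: ✓ SUBGE  r2←0xc7
3: ✓ CMP  NZCV=0010
4: ✓ SUBNE  r4←0x7f
5: · MOVLE
6: · SUBEQ
7: ✓ CMP  NZCV=1010
8: ✓ MOVNE  r4←0x6e
9: · ADDEQ

VAL = 0x6e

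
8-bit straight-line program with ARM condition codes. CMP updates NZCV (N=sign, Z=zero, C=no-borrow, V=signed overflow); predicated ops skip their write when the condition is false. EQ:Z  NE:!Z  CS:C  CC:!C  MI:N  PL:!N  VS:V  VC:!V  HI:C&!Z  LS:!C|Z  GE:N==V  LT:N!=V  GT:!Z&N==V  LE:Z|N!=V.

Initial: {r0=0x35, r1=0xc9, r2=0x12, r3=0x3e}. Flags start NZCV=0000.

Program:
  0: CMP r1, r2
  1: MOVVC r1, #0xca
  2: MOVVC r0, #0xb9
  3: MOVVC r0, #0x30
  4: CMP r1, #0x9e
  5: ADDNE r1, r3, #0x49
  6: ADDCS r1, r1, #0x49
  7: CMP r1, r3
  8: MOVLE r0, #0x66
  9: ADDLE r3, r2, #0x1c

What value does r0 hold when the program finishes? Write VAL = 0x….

[0] flags=1010 → (cmp)
[1] flags=1010 VC?T → r1=0xca
[2] flags=1010 VC?T → r0=0xb9
[3] flags=1010 VC?T → r0=0x30
[4] flags=0010 → (cmp)
[5] flags=0010 NE?T → r1=0x87
[6] flags=0010 CS?T → r1=0xd0
[7] flags=1010 → (cmp)
[8] flags=1010 LE?T → r0=0x66
[9] flags=1010 LE?T → r3=0x2e

VAL = 0x66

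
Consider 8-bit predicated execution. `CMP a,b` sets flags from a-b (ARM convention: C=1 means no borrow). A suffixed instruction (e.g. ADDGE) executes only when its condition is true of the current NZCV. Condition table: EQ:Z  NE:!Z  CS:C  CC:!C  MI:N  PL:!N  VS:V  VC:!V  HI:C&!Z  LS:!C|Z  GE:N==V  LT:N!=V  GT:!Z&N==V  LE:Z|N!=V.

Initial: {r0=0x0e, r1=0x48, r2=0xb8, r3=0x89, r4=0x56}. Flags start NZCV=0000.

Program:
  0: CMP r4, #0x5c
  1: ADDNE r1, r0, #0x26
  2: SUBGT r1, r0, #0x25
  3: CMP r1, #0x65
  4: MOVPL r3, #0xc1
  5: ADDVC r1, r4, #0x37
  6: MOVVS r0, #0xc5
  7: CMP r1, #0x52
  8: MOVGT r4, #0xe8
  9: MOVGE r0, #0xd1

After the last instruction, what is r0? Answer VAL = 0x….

VAL = 0x0e

[0] flags=1000 → (cmp)
[1] flags=1000 NE?T → r1=0x34
[2] flags=1000 GT?F → skip
[3] flags=1000 → (cmp)
[4] flags=1000 PL?F → skip
[5] flags=1000 VC?T → r1=0x8d
[6] flags=1000 VS?F → skip
[7] flags=0011 → (cmp)
[8] flags=0011 GT?F → skip
[9] flags=0011 GE?F → skip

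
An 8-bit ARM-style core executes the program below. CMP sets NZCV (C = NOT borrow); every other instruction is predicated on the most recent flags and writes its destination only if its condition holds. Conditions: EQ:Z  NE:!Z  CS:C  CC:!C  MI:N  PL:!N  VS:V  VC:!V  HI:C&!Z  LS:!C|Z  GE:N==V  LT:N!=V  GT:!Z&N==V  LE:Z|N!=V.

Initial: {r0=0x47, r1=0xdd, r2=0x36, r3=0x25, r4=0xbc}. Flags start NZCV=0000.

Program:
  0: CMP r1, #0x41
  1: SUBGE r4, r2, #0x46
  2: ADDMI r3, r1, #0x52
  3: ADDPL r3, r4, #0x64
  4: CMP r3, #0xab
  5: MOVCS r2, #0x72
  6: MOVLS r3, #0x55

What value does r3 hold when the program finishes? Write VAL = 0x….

VAL = 0x55

0: ✓ CMP  NZCV=1010
1: · SUBGE
2: ✓ ADDMI  r3←0x2f
3: · ADDPL
4: ✓ CMP  NZCV=1001
5: · MOVCS
6: ✓ MOVLS  r3←0x55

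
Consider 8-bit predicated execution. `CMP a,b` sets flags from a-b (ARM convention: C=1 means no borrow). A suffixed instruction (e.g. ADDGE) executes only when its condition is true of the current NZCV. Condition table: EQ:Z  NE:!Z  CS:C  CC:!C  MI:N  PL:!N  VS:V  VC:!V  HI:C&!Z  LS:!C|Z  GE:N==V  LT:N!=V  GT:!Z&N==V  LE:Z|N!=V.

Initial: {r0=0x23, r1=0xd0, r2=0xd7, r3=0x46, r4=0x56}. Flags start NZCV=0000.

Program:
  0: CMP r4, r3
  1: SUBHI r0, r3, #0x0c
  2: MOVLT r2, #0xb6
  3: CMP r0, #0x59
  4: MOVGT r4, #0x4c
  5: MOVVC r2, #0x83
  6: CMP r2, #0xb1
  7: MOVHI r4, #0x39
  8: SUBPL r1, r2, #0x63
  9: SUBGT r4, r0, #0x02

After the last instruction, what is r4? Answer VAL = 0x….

[0] flags=0010 → (cmp)
[1] flags=0010 HI?T → r0=0x3a
[2] flags=0010 LT?F → skip
[3] flags=1000 → (cmp)
[4] flags=1000 GT?F → skip
[5] flags=1000 VC?T → r2=0x83
[6] flags=1000 → (cmp)
[7] flags=1000 HI?F → skip
[8] flags=1000 PL?F → skip
[9] flags=1000 GT?F → skip

VAL = 0x56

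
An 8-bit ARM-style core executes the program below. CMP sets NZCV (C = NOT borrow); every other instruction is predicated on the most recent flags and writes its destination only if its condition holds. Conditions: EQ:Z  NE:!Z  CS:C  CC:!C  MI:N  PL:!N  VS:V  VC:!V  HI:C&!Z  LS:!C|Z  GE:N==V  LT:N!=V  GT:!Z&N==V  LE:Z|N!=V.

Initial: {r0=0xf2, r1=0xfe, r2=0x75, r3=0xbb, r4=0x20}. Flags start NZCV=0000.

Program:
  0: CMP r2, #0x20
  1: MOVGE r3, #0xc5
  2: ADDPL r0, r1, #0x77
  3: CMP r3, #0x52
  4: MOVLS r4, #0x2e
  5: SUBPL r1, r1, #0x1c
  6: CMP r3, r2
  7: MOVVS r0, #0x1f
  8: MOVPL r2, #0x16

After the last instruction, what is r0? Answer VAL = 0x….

0: ✓ CMP  NZCV=0010
1: ✓ MOVGE  r3←0xc5
2: ✓ ADDPL  r0←0x75
3: ✓ CMP  NZCV=0011
4: · MOVLS
5: ✓ SUBPL  r1←0xe2
6: ✓ CMP  NZCV=0011
7: ✓ MOVVS  r0←0x1f
8: ✓ MOVPL  r2←0x16

VAL = 0x1f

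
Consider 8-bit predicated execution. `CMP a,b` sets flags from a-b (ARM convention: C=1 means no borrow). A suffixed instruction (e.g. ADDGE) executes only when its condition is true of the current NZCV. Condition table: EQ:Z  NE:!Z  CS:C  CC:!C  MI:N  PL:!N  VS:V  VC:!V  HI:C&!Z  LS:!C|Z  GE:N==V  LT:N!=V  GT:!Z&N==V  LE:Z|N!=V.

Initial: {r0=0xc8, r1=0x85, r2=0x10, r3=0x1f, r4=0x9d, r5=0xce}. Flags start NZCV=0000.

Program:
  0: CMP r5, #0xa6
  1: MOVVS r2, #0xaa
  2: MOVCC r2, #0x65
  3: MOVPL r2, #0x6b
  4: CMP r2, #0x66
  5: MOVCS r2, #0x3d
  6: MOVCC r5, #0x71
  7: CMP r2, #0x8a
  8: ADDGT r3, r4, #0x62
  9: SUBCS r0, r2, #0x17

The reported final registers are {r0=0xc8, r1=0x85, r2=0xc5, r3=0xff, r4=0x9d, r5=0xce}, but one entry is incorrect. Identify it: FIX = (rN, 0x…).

0: ✓ CMP  NZCV=0010
1: · MOVVS
2: · MOVCC
3: ✓ MOVPL  r2←0x6b
4: ✓ CMP  NZCV=0010
5: ✓ MOVCS  r2←0x3d
6: · MOVCC
7: ✓ CMP  NZCV=1001
8: ✓ ADDGT  r3←0xff
9: · SUBCS

FIX = (r2, 0x3d)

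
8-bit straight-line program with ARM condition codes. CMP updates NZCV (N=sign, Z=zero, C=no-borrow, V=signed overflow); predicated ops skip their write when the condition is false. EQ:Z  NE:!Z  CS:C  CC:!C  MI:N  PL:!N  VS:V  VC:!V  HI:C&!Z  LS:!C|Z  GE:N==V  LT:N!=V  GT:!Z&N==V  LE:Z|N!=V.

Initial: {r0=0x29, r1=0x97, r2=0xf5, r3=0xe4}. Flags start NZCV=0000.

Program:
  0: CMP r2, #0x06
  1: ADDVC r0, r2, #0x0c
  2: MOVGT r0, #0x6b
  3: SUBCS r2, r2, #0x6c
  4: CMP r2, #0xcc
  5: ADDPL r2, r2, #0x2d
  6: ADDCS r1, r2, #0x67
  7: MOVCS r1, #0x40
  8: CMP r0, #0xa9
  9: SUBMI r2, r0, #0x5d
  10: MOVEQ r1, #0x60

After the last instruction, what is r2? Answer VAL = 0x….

[0] flags=1010 → (cmp)
[1] flags=1010 VC?T → r0=0x01
[2] flags=1010 GT?F → skip
[3] flags=1010 CS?T → r2=0x89
[4] flags=1000 → (cmp)
[5] flags=1000 PL?F → skip
[6] flags=1000 CS?F → skip
[7] flags=1000 CS?F → skip
[8] flags=0000 → (cmp)
[9] flags=0000 MI?F → skip
[10] flags=0000 EQ?F → skip

VAL = 0x89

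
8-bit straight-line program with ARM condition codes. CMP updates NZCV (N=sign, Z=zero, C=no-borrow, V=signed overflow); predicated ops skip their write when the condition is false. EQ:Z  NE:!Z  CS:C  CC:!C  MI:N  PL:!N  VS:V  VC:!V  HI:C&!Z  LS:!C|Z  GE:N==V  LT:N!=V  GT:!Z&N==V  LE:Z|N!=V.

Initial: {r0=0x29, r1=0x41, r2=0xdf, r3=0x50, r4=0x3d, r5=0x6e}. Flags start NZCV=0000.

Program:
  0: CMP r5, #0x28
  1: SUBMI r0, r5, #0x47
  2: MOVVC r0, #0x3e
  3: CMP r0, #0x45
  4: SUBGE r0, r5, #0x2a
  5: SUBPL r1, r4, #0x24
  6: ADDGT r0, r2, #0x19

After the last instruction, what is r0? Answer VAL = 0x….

VAL = 0x3e

[0] flags=0010 → (cmp)
[1] flags=0010 MI?F → skip
[2] flags=0010 VC?T → r0=0x3e
[3] flags=1000 → (cmp)
[4] flags=1000 GE?F → skip
[5] flags=1000 PL?F → skip
[6] flags=1000 GT?F → skip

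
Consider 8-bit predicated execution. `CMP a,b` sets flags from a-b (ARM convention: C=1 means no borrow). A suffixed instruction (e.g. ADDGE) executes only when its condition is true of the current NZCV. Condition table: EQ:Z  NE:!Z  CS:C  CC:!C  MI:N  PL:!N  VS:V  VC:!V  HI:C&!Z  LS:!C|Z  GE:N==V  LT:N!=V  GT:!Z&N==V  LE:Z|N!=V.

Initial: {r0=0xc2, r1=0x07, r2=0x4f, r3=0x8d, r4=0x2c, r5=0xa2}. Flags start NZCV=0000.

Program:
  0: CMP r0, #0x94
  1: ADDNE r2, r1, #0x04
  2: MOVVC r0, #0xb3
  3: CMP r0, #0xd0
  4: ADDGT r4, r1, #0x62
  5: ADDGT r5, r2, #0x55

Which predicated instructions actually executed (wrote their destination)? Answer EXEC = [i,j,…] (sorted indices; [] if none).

EXEC = [1,2]

0: ✓ CMP  NZCV=0010
1: ✓ ADDNE  r2←0x0b
2: ✓ MOVVC  r0←0xb3
3: ✓ CMP  NZCV=1000
4: · ADDGT
5: · ADDGT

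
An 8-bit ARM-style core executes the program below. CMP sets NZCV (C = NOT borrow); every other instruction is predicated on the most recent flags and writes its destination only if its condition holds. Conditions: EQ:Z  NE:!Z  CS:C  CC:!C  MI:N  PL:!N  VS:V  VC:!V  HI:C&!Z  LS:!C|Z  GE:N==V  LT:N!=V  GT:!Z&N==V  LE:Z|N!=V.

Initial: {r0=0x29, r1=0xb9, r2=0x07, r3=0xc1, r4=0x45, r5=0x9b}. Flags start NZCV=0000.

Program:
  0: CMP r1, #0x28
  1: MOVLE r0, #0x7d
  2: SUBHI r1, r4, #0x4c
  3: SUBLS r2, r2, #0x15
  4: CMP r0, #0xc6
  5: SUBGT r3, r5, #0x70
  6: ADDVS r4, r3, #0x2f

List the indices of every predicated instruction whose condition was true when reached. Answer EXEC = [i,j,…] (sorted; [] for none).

EXEC = [1,2,5,6]

0: ✓ CMP  NZCV=1010
1: ✓ MOVLE  r0←0x7d
2: ✓ SUBHI  r1←0xf9
3: · SUBLS
4: ✓ CMP  NZCV=1001
5: ✓ SUBGT  r3←0x2b
6: ✓ ADDVS  r4←0x5a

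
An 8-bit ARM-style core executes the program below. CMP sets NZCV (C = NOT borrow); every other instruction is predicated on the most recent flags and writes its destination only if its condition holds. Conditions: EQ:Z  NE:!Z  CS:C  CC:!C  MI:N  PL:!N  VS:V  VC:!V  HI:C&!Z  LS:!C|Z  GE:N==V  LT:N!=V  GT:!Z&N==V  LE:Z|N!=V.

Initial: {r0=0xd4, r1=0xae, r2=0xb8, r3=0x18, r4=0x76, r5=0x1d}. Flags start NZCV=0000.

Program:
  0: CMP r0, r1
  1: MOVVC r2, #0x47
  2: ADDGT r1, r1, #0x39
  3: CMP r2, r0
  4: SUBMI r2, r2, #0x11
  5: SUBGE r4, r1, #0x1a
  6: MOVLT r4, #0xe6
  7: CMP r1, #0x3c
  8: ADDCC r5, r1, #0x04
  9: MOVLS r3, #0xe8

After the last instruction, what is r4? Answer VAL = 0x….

VAL = 0xcd

0: ✓ CMP  NZCV=0010
1: ✓ MOVVC  r2←0x47
2: ✓ ADDGT  r1←0xe7
3: ✓ CMP  NZCV=0000
4: · SUBMI
5: ✓ SUBGE  r4←0xcd
6: · MOVLT
7: ✓ CMP  NZCV=1010
8: · ADDCC
9: · MOVLS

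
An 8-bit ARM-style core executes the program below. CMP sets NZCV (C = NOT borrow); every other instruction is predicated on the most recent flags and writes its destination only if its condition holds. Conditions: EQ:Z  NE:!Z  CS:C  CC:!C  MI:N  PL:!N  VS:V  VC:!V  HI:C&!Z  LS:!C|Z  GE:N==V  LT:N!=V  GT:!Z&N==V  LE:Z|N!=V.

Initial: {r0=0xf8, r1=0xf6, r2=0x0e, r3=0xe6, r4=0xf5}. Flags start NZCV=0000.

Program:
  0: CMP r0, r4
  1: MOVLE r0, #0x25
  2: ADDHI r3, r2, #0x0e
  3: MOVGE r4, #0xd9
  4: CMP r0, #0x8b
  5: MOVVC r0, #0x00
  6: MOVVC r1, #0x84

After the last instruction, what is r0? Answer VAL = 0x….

VAL = 0x00

[0] flags=0010 → (cmp)
[1] flags=0010 LE?F → skip
[2] flags=0010 HI?T → r3=0x1c
[3] flags=0010 GE?T → r4=0xd9
[4] flags=0010 → (cmp)
[5] flags=0010 VC?T → r0=0x00
[6] flags=0010 VC?T → r1=0x84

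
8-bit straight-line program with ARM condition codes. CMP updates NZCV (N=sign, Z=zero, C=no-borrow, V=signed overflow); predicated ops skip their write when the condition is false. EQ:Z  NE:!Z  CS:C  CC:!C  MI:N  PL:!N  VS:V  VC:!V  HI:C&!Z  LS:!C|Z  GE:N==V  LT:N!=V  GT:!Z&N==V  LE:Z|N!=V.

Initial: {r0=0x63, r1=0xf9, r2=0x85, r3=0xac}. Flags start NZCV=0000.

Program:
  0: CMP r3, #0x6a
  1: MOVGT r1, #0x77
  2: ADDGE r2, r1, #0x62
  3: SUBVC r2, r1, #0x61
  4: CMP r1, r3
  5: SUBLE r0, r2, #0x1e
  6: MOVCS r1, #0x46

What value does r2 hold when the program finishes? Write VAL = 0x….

[0] flags=0011 → (cmp)
[1] flags=0011 GT?F → skip
[2] flags=0011 GE?F → skip
[3] flags=0011 VC?F → skip
[4] flags=0010 → (cmp)
[5] flags=0010 LE?F → skip
[6] flags=0010 CS?T → r1=0x46

VAL = 0x85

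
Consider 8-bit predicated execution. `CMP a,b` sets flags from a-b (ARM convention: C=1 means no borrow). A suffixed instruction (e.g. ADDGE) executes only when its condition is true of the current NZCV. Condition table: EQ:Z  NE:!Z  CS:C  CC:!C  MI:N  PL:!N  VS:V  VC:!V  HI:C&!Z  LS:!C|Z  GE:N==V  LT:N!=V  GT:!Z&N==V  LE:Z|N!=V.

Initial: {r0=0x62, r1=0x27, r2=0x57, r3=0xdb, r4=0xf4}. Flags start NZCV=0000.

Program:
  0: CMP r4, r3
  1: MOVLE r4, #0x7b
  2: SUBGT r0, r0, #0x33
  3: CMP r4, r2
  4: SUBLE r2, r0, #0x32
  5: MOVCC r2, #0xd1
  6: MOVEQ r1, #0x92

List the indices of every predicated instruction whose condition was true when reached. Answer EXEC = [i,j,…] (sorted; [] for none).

EXEC = [2,4]

0: ✓ CMP  NZCV=0010
1: · MOVLE
2: ✓ SUBGT  r0←0x2f
3: ✓ CMP  NZCV=1010
4: ✓ SUBLE  r2←0xfd
5: · MOVCC
6: · MOVEQ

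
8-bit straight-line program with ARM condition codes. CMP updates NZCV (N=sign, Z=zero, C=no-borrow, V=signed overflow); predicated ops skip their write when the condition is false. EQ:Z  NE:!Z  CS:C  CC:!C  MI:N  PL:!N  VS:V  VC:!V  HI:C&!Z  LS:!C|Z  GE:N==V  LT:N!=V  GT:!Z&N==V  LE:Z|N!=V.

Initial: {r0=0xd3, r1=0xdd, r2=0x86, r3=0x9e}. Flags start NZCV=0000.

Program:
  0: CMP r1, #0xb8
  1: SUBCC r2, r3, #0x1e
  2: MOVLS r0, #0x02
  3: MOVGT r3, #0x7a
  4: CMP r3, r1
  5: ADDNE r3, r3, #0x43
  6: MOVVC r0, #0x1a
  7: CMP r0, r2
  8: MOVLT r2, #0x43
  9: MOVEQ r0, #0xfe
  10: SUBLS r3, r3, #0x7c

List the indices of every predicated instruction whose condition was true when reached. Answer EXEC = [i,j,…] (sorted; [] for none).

EXEC = [3,5]

[0] flags=0010 → (cmp)
[1] flags=0010 CC?F → skip
[2] flags=0010 LS?F → skip
[3] flags=0010 GT?T → r3=0x7a
[4] flags=1001 → (cmp)
[5] flags=1001 NE?T → r3=0xbd
[6] flags=1001 VC?F → skip
[7] flags=0010 → (cmp)
[8] flags=0010 LT?F → skip
[9] flags=0010 EQ?F → skip
[10] flags=0010 LS?F → skip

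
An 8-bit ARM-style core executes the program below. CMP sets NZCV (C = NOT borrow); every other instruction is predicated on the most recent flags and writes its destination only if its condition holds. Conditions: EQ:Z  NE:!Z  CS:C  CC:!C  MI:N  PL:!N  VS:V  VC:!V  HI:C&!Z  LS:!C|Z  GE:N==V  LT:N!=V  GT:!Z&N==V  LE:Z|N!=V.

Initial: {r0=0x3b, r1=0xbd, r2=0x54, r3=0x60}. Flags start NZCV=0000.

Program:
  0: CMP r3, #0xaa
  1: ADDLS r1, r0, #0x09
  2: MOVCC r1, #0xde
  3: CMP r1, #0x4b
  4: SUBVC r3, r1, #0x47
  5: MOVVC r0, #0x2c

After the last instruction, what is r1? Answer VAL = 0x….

0: ✓ CMP  NZCV=1001
1: ✓ ADDLS  r1←0x44
2: ✓ MOVCC  r1←0xde
3: ✓ CMP  NZCV=1010
4: ✓ SUBVC  r3←0x97
5: ✓ MOVVC  r0←0x2c

VAL = 0xde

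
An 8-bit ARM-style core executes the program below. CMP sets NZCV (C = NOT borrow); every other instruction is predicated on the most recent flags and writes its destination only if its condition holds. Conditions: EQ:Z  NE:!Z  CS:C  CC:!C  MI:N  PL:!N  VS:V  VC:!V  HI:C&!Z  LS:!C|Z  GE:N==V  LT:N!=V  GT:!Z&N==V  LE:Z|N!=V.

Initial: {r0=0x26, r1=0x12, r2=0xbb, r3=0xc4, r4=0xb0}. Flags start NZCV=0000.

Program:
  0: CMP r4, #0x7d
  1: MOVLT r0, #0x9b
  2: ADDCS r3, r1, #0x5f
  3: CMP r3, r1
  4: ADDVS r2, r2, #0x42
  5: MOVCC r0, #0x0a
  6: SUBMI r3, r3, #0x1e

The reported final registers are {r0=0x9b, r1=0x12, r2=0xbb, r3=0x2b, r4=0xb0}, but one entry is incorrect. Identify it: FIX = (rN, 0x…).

[0] flags=0011 → (cmp)
[1] flags=0011 LT?T → r0=0x9b
[2] flags=0011 CS?T → r3=0x71
[3] flags=0010 → (cmp)
[4] flags=0010 VS?F → skip
[5] flags=0010 CC?F → skip
[6] flags=0010 MI?F → skip

FIX = (r3, 0x71)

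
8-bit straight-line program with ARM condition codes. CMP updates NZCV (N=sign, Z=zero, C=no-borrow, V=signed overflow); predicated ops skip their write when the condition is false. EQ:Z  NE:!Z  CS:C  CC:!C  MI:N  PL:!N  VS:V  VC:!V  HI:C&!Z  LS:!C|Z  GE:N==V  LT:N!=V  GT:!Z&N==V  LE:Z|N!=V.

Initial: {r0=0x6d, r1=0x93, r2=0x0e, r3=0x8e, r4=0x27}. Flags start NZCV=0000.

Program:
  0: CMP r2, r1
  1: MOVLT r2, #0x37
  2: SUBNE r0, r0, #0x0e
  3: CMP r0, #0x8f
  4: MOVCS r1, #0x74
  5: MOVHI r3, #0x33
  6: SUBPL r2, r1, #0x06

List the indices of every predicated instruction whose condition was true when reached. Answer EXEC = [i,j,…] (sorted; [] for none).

EXEC = [2]

[0] flags=0000 → (cmp)
[1] flags=0000 LT?F → skip
[2] flags=0000 NE?T → r0=0x5f
[3] flags=1001 → (cmp)
[4] flags=1001 CS?F → skip
[5] flags=1001 HI?F → skip
[6] flags=1001 PL?F → skip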